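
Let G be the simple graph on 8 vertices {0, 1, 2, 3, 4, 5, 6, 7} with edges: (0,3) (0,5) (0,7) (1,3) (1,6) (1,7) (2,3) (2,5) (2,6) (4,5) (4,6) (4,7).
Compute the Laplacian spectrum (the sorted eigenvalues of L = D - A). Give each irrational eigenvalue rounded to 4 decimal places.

[0, 2, 2, 2, 4, 4, 4, 6]

Reading degrees in the order [0, 1, 2, 3, 4, 5, 6, 7] gives [3, 3, 3, 3, 3, 3, 3, 3]; set D = diag(3, 3, 3, 3, 3, 3, 3, 3) and form L = D - A. The multiplicity of 0 as a Laplacian eigenvalue equals the number of connected components. By the matrix-tree theorem the graph has (1/8) * product of the nonzero eigenvalues = 384 spanning trees. The eigenvalues sum to 24, which equals trace(L) = 2|E|.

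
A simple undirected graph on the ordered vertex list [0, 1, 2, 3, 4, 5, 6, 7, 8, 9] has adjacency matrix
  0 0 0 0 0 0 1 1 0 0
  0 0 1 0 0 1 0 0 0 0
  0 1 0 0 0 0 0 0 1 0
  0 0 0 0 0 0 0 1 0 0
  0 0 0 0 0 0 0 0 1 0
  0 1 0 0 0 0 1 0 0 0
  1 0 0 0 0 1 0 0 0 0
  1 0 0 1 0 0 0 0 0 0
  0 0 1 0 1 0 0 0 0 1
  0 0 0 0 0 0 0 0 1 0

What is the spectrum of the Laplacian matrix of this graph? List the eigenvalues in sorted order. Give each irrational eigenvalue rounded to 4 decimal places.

Reading degrees in the order [0, 1, 2, 3, 4, 5, 6, 7, 8, 9] gives [2, 2, 2, 1, 1, 2, 2, 2, 3, 1]; set D = diag(2, 2, 2, 1, 1, 2, 2, 2, 3, 1) and form L = D - A. The multiplicity of 0 as a Laplacian eigenvalue equals the number of connected components. There is one zero in the spectrum, matching the 1 component.

[0, 0.1029, 0.4367, 1, 1, 1.7250, 2.5064, 3.2255, 3.7678, 4.2357]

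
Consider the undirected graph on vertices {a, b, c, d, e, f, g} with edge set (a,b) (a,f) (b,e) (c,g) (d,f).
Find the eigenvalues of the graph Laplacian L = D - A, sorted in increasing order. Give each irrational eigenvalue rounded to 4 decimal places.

With the vertex order [a, b, c, d, e, f, g], the degrees are [2, 2, 1, 1, 1, 2, 1], giving D = diag(2, 2, 1, 1, 1, 2, 1) and L = D - A. Since every row of L sums to 0, the all-ones vector is in the kernel and 0 is an eigenvalue. The 2 zero eigenvalues correspond to the 2 connected components. The eigenvalues sum to 10, which equals trace(L) = 2|E|.

[0, 0, 0.3820, 1.3820, 2, 2.6180, 3.6180]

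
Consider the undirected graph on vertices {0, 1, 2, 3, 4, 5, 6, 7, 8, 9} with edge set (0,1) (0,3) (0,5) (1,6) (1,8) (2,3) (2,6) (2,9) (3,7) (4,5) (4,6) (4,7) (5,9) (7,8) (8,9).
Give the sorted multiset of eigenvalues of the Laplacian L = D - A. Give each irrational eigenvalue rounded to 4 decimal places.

[0, 2, 2, 2, 2, 2, 5, 5, 5, 5]

Reading degrees in the order [0, 1, 2, 3, 4, 5, 6, 7, 8, 9] gives [3, 3, 3, 3, 3, 3, 3, 3, 3, 3]; set D = diag(3, 3, 3, 3, 3, 3, 3, 3, 3, 3) and form L = D - A. Since every row of L sums to 0, the all-ones vector is in the kernel and 0 is an eigenvalue. There is one zero in the spectrum, matching the 1 component.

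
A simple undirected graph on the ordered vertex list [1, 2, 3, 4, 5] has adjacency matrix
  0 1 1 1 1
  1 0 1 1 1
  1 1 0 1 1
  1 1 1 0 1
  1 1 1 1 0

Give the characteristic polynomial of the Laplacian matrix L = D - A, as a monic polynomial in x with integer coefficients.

x^5 - 20x^4 + 150x^3 - 500x^2 + 625x

Each diagonal entry of L is the vertex degree and each off-diagonal entry is -1 where an edge is present, 0 otherwise; in the order [1, 2, 3, 4, 5] the diagonal is [4, 4, 4, 4, 4]. Computing det(xI - L) by cofactor expansion (or equivalently via sum-over-permutations) gives x^5 - 20x^4 + 150x^3 - 500x^2 + 625x. The coefficient of x^4 equals -trace(L) = -20, matching the sum of degrees.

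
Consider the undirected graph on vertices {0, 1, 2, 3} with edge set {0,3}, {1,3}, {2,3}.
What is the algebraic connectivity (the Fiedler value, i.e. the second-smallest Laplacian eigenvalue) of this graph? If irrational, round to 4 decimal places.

1

Each diagonal entry of L is the vertex degree and each off-diagonal entry is -1 where an edge is present, 0 otherwise; in the order [0, 1, 2, 3] the diagonal is [1, 1, 1, 3]. Computing the eigenvalues of L and sorting gives [0, 1, 1, 4]. The Fiedler value lambda_2 = 1 is strictly positive, so the graph is connected. The largest eigenvalue, 4, is at most the vertex count 4.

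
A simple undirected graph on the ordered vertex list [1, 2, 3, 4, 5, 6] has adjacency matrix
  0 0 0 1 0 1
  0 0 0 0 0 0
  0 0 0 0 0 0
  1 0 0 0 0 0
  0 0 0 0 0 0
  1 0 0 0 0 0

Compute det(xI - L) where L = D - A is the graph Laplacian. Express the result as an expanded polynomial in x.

x^6 - 4x^5 + 3x^4

With the vertex order [1, 2, 3, 4, 5, 6], the degrees are [2, 0, 0, 1, 0, 1], giving D = diag(2, 0, 0, 1, 0, 1) and L = D - A. The eigenvalues of L are [0, 0, 0, 0, 1, 3]; the characteristic polynomial is the product of (x - lambda_i), which multiplies out to x^6 - 4x^5 + 3x^4. Since p(0) = det(-L) = 0, x divides p(x). The eigenvalues sum to 4, which equals trace(L) = 2|E|. There are 4 zeros in the spectrum, matching the 4 components.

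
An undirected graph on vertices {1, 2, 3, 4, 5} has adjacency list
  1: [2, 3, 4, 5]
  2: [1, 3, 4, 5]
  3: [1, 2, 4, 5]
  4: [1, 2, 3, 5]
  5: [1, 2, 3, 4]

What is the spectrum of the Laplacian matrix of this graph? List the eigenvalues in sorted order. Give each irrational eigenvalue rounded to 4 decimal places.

[0, 5, 5, 5, 5]

Reading degrees in the order [1, 2, 3, 4, 5] gives [4, 4, 4, 4, 4]; set D = diag(4, 4, 4, 4, 4) and form L = D - A. Since every row of L sums to 0, the all-ones vector is in the kernel and 0 is an eigenvalue.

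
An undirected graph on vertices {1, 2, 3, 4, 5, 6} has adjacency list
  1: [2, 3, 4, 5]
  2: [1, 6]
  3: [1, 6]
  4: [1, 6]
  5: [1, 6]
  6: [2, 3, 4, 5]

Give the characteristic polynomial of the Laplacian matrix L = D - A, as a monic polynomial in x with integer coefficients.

x^6 - 16x^5 + 96x^4 - 272x^3 + 368x^2 - 192x

Reading degrees in the order [1, 2, 3, 4, 5, 6] gives [4, 2, 2, 2, 2, 4]; set D = diag(4, 2, 2, 2, 2, 4) and form L = D - A. The eigenvalues of L are [0, 2, 2, 2, 4, 6]; the characteristic polynomial is the product of (x - lambda_i), which multiplies out to x^6 - 16x^5 + 96x^4 - 272x^3 + 368x^2 - 192x. Since p(0) = det(-L) = 0, x divides p(x). The largest eigenvalue, 6, is at most the vertex count 6.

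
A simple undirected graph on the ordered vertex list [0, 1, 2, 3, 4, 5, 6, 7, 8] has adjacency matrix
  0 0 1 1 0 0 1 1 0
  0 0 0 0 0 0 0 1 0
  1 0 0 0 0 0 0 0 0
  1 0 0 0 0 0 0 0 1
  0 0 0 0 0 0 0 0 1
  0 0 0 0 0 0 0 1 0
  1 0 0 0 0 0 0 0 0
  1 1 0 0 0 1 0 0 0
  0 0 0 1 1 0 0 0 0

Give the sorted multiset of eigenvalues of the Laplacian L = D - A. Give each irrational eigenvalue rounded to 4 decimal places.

Each diagonal entry of L is the vertex degree and each off-diagonal entry is -1 where an edge is present, 0 otherwise; in the order [0, 1, 2, 3, 4, 5, 6, 7, 8] the diagonal is [4, 1, 1, 2, 1, 1, 1, 3, 2]. Diagonalising L (or applying a numerical eigensolver to the 9x9 matrix) gives the spectrum above. The single zero eigenvalue shows the graph is connected.

[0, 0.2232, 0.4919, 1, 1, 1.4712, 3, 3.4838, 5.3298]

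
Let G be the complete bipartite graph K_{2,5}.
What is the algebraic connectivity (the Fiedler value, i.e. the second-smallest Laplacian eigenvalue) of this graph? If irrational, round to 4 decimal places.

The graph has 7 vertices and degree multiset [5, 5, 2, 2, 2, 2, 2]; D is the diagonal matrix of degrees and L = D - A. The smallest Laplacian eigenvalue is always 0. The next one, lambda_2 = 2, measures how hard the graph is to disconnect: larger values mean better connectivity. The largest eigenvalue, 7, is at most the vertex count 7. By the matrix-tree theorem the graph has (1/7) * product of the nonzero eigenvalues = 80 spanning trees.

2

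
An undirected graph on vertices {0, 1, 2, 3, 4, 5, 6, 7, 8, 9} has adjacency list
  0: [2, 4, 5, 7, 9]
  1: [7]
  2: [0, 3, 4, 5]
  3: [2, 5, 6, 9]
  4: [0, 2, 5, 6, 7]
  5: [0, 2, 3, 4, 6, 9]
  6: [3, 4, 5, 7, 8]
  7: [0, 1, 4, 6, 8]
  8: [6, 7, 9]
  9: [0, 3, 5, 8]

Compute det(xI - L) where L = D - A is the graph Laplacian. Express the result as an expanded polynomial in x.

Reading degrees in the order [0, 1, 2, 3, 4, 5, 6, 7, 8, 9] gives [5, 1, 4, 4, 5, 6, 5, 5, 3, 4]; set D = diag(5, 1, 4, 4, 5, 6, 5, 5, 3, 4) and form L = D - A. Computing det(xI - L) by cofactor expansion (or equivalently via sum-over-permutations) gives x^10 - 42x^9 + 764x^8 - 7874x^7 + 50458x^6 - 207336x^5 + 542043x^4 - 859126x^3 + 734256x^2 - 247840x. The coefficient of x^9 equals -trace(L) = -42, matching the sum of degrees.

x^10 - 42x^9 + 764x^8 - 7874x^7 + 50458x^6 - 207336x^5 + 542043x^4 - 859126x^3 + 734256x^2 - 247840x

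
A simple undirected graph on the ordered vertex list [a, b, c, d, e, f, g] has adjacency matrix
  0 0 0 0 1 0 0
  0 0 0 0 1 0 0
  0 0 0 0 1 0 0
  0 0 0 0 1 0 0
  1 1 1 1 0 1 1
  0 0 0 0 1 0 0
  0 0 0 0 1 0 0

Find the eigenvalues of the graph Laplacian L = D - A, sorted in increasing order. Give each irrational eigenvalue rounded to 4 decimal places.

Reading degrees in the order [a, b, c, d, e, f, g] gives [1, 1, 1, 1, 6, 1, 1]; set D = diag(1, 1, 1, 1, 6, 1, 1) and form L = D - A. L is symmetric positive semidefinite, so every eigenvalue is real and nonnegative. There is one zero in the spectrum, matching the 1 component.

[0, 1, 1, 1, 1, 1, 7]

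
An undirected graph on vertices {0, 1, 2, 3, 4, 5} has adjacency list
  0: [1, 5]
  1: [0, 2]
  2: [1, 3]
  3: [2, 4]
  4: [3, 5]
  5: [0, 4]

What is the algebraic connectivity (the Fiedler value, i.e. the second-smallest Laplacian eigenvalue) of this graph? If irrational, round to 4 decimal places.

1

With the vertex order [0, 1, 2, 3, 4, 5], the degrees are [2, 2, 2, 2, 2, 2], giving D = diag(2, 2, 2, 2, 2, 2) and L = D - A. The smallest Laplacian eigenvalue is always 0. The next one, lambda_2 = 1, measures how hard the graph is to disconnect: larger values mean better connectivity. By the matrix-tree theorem the graph has (1/6) * product of the nonzero eigenvalues = 6 spanning trees.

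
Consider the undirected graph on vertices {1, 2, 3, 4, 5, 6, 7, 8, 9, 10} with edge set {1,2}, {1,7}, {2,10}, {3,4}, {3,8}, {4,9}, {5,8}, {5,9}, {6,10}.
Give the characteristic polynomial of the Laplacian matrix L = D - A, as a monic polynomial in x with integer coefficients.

x^10 - 18x^9 + 136x^8 - 560x^7 + 1365x^6 - 2000x^5 + 1700x^4 - 750x^3 + 125x^2

Each diagonal entry of L is the vertex degree and each off-diagonal entry is -1 where an edge is present, 0 otherwise; in the order [1, 2, 3, 4, 5, 6, 7, 8, 9, 10] the diagonal is [2, 2, 2, 2, 2, 1, 1, 2, 2, 2]. L has integer entries, so p(x) = det(xI - L) has integer coefficients. Expanding the determinant yields x^10 - 18x^9 + 136x^8 - 560x^7 + 1365x^6 - 2000x^5 + 1700x^4 - 750x^3 + 125x^2. The constant term is 0 because L is singular (the all-ones vector lies in its kernel). The largest eigenvalue, 3.6180, is at most the vertex count 10. There are 2 zeros in the spectrum, matching the 2 components.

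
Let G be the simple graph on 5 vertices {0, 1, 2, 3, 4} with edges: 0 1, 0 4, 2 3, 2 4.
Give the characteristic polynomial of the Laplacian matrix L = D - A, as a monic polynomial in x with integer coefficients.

x^5 - 8x^4 + 21x^3 - 20x^2 + 5x

With the vertex order [0, 1, 2, 3, 4], the degrees are [2, 1, 2, 1, 2], giving D = diag(2, 1, 2, 1, 2) and L = D - A. L has integer entries, so p(x) = det(xI - L) has integer coefficients. Expanding the determinant yields x^5 - 8x^4 + 21x^3 - 20x^2 + 5x. The coefficient of x^4 equals -trace(L) = -8, matching the sum of degrees. The eigenvalues sum to 8, which equals trace(L) = 2|E|. There is one zero in the spectrum, matching the 1 component.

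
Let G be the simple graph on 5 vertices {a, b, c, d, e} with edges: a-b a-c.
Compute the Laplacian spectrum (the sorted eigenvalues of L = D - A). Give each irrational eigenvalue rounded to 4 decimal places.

Reading degrees in the order [a, b, c, d, e] gives [2, 1, 1, 0, 0]; set D = diag(2, 1, 1, 0, 0) and form L = D - A. Diagonalising L (or applying a numerical eigensolver to the 5x5 matrix) gives the spectrum above. The 3 zero eigenvalues correspond to the 3 connected components. There are 3 zeros in the spectrum, matching the 3 components.

[0, 0, 0, 1, 3]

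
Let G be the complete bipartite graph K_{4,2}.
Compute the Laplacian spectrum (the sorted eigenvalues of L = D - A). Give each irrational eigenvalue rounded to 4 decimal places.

[0, 2, 2, 2, 4, 6]

The graph has 6 vertices and degree multiset [4, 4, 2, 2, 2, 2]; D is the diagonal matrix of degrees and L = D - A. Since every row of L sums to 0, the all-ones vector is in the kernel and 0 is an eigenvalue. The single zero eigenvalue shows the graph is connected. By the matrix-tree theorem the graph has (1/6) * product of the nonzero eigenvalues = 32 spanning trees.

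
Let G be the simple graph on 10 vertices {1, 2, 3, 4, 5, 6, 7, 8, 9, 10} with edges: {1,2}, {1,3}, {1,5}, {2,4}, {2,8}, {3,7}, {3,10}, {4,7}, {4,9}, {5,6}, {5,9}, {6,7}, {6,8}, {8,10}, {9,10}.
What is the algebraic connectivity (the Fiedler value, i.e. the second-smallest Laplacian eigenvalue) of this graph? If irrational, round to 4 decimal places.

Reading degrees in the order [1, 2, 3, 4, 5, 6, 7, 8, 9, 10] gives [3, 3, 3, 3, 3, 3, 3, 3, 3, 3]; set D = diag(3, 3, 3, 3, 3, 3, 3, 3, 3, 3) and form L = D - A. Computing the eigenvalues of L and sorting gives [0, 2, 2, 2, 2, 2, 5, 5, 5, 5]. The Fiedler value lambda_2 = 2 is strictly positive, so the graph is connected.

2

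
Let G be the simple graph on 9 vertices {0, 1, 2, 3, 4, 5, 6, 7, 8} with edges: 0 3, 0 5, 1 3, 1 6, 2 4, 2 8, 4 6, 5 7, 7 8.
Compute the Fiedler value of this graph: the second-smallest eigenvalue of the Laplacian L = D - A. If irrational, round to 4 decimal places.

0.4679

With the vertex order [0, 1, 2, 3, 4, 5, 6, 7, 8], the degrees are [2, 2, 2, 2, 2, 2, 2, 2, 2], giving D = diag(2, 2, 2, 2, 2, 2, 2, 2, 2) and L = D - A. Computing the eigenvalues of L and sorting gives [0, 0.4679, 0.4679, 1.6527, 1.6527, 3, 3, 3.8794, 3.8794]. The Fiedler value lambda_2 = 0.4679 is strictly positive, so the graph is connected. There is one zero in the spectrum, matching the 1 component. By the matrix-tree theorem the graph has (1/9) * product of the nonzero eigenvalues = 9 spanning trees.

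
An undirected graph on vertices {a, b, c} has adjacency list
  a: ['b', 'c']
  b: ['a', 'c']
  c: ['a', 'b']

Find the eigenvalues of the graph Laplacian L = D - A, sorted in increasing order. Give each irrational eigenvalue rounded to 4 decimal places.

[0, 3, 3]

Reading degrees in the order [a, b, c] gives [2, 2, 2]; set D = diag(2, 2, 2) and form L = D - A. The multiplicity of 0 as a Laplacian eigenvalue equals the number of connected components. The eigenvalues sum to 6, which equals trace(L) = 2|E|.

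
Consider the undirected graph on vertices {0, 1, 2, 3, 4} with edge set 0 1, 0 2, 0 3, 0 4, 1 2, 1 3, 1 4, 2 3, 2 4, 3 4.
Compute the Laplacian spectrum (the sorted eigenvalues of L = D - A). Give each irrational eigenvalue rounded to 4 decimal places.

[0, 5, 5, 5, 5]

With the vertex order [0, 1, 2, 3, 4], the degrees are [4, 4, 4, 4, 4], giving D = diag(4, 4, 4, 4, 4) and L = D - A. The multiplicity of 0 as a Laplacian eigenvalue equals the number of connected components.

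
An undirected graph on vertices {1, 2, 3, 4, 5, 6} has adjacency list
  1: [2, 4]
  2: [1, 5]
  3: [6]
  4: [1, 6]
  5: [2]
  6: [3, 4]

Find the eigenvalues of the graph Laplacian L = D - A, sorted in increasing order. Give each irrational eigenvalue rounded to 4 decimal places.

With the vertex order [1, 2, 3, 4, 5, 6], the degrees are [2, 2, 1, 2, 1, 2], giving D = diag(2, 2, 1, 2, 1, 2) and L = D - A. The multiplicity of 0 as a Laplacian eigenvalue equals the number of connected components. The largest eigenvalue, 3.7321, is at most the vertex count 6.

[0, 0.2679, 1, 2, 3, 3.7321]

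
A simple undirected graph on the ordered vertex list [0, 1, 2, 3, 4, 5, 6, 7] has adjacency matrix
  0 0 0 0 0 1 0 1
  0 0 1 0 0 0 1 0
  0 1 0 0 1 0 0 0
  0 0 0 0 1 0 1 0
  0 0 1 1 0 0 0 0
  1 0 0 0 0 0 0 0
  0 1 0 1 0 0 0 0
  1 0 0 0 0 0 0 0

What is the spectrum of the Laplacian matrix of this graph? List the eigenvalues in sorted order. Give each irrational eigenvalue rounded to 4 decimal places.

[0, 0, 1, 1.3820, 1.3820, 3, 3.6180, 3.6180]

Each diagonal entry of L is the vertex degree and each off-diagonal entry is -1 where an edge is present, 0 otherwise; in the order [0, 1, 2, 3, 4, 5, 6, 7] the diagonal is [2, 2, 2, 2, 2, 1, 2, 1]. L is symmetric positive semidefinite, so every eigenvalue is real and nonnegative. The 2 zero eigenvalues correspond to the 2 connected components. The eigenvalues sum to 14, which equals trace(L) = 2|E|.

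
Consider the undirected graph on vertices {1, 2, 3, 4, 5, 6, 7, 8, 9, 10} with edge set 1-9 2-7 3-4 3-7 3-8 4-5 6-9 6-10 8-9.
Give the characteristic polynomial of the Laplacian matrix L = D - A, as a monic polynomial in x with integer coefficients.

x^10 - 18x^9 + 134x^8 - 536x^7 + 1253x^6 - 1744x^5 + 1412x^4 - 624x^3 + 133x^2 - 10x

Each diagonal entry of L is the vertex degree and each off-diagonal entry is -1 where an edge is present, 0 otherwise; in the order [1, 2, 3, 4, 5, 6, 7, 8, 9, 10] the diagonal is [1, 1, 3, 2, 1, 2, 2, 2, 3, 1]. Computing det(xI - L) by cofactor expansion (or equivalently via sum-over-permutations) gives x^10 - 18x^9 + 134x^8 - 536x^7 + 1253x^6 - 1744x^5 + 1412x^4 - 624x^3 + 133x^2 - 10x. The coefficient of x^9 equals -trace(L) = -18, matching the sum of degrees. The eigenvalues sum to 18, which equals trace(L) = 2|E|.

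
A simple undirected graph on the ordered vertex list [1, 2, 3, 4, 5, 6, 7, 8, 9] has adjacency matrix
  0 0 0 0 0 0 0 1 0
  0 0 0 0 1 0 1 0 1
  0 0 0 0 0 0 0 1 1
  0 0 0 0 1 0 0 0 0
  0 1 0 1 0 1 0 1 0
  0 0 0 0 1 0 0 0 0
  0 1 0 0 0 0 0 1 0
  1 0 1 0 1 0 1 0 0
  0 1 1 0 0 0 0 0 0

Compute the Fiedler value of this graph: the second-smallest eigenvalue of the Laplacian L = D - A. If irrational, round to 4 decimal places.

Each diagonal entry of L is the vertex degree and each off-diagonal entry is -1 where an edge is present, 0 otherwise; in the order [1, 2, 3, 4, 5, 6, 7, 8, 9] the diagonal is [1, 3, 2, 1, 4, 1, 2, 4, 2]. Computing the eigenvalues of L and sorting gives [0, 0.5496, 0.8336, 1, 1.4808, 2.3175, 3.5410, 4.4012, 5.8762]. The Fiedler value lambda_2 = 0.5496 is strictly positive, so the graph is connected. There is one zero in the spectrum, matching the 1 component.

0.5496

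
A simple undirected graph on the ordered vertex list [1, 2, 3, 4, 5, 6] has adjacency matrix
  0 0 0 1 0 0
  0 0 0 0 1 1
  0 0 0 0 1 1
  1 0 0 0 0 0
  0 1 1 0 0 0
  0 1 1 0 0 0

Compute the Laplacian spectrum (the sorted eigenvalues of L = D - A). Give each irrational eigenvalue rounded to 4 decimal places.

Reading degrees in the order [1, 2, 3, 4, 5, 6] gives [1, 2, 2, 1, 2, 2]; set D = diag(1, 2, 2, 1, 2, 2) and form L = D - A. Since every row of L sums to 0, the all-ones vector is in the kernel and 0 is an eigenvalue. The 2 zero eigenvalues correspond to the 2 connected components.

[0, 0, 2, 2, 2, 4]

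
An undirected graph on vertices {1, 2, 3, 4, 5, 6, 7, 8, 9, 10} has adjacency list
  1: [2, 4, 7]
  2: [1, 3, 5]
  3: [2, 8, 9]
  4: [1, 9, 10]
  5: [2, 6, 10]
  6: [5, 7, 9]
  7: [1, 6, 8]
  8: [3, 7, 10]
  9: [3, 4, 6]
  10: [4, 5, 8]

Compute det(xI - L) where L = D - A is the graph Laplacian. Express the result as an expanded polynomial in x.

x^10 - 30x^9 + 390x^8 - 2880x^7 + 13305x^6 - 39882x^5 + 77640x^4 - 94800x^3 + 66000x^2 - 20000x

With the vertex order [1, 2, 3, 4, 5, 6, 7, 8, 9, 10], the degrees are [3, 3, 3, 3, 3, 3, 3, 3, 3, 3], giving D = diag(3, 3, 3, 3, 3, 3, 3, 3, 3, 3) and L = D - A. L has integer entries, so p(x) = det(xI - L) has integer coefficients. Expanding the determinant yields x^10 - 30x^9 + 390x^8 - 2880x^7 + 13305x^6 - 39882x^5 + 77640x^4 - 94800x^3 + 66000x^2 - 20000x. The constant term is 0 because L is singular (the all-ones vector lies in its kernel). The eigenvalues sum to 30, which equals trace(L) = 2|E|.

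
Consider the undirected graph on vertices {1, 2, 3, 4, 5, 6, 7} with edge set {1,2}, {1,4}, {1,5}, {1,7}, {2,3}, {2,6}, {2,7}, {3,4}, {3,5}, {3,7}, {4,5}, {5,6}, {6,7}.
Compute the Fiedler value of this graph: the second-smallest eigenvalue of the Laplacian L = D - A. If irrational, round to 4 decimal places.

With the vertex order [1, 2, 3, 4, 5, 6, 7], the degrees are [4, 4, 4, 3, 4, 3, 4], giving D = diag(4, 4, 4, 3, 4, 3, 4) and L = D - A. The smallest Laplacian eigenvalue is always 0. The next one, lambda_2 = 2.2243, measures how hard the graph is to disconnect: larger values mean better connectivity.

2.2243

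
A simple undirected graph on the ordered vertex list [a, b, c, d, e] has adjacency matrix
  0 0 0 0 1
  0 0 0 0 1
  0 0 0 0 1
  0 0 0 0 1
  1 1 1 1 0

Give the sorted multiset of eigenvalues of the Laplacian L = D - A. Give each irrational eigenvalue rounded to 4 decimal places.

Reading degrees in the order [a, b, c, d, e] gives [1, 1, 1, 1, 4]; set D = diag(1, 1, 1, 1, 4) and form L = D - A. The multiplicity of 0 as a Laplacian eigenvalue equals the number of connected components. The single zero eigenvalue shows the graph is connected. By the matrix-tree theorem the graph has (1/5) * product of the nonzero eigenvalues = 1 spanning tree.

[0, 1, 1, 1, 5]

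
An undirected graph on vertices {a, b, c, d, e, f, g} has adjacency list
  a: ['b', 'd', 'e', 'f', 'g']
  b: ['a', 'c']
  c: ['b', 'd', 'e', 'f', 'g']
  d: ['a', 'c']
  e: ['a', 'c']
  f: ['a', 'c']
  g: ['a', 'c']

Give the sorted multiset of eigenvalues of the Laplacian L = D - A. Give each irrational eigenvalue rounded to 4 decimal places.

[0, 2, 2, 2, 2, 5, 7]

Each diagonal entry of L is the vertex degree and each off-diagonal entry is -1 where an edge is present, 0 otherwise; in the order [a, b, c, d, e, f, g] the diagonal is [5, 2, 5, 2, 2, 2, 2]. Diagonalising L (or applying a numerical eigensolver to the 7x7 matrix) gives the spectrum above. The largest eigenvalue, 7, is at most the vertex count 7.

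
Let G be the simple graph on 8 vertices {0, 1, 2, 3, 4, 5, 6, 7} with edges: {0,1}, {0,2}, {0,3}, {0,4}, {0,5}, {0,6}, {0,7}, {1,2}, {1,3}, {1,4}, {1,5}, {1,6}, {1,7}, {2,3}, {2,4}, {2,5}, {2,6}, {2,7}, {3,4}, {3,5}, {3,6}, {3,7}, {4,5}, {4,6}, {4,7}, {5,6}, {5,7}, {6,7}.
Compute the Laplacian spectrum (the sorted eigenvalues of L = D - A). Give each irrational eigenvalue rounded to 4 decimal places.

Reading degrees in the order [0, 1, 2, 3, 4, 5, 6, 7] gives [7, 7, 7, 7, 7, 7, 7, 7]; set D = diag(7, 7, 7, 7, 7, 7, 7, 7) and form L = D - A. Since every row of L sums to 0, the all-ones vector is in the kernel and 0 is an eigenvalue. The single zero eigenvalue shows the graph is connected. By the matrix-tree theorem the graph has (1/8) * product of the nonzero eigenvalues = 262144 spanning trees.

[0, 8, 8, 8, 8, 8, 8, 8]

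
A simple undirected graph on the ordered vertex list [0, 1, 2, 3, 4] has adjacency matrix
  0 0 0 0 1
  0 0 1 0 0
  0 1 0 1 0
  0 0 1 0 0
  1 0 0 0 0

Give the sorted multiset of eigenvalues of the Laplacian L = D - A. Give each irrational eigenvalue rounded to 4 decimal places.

[0, 0, 1, 2, 3]

Reading degrees in the order [0, 1, 2, 3, 4] gives [1, 1, 2, 1, 1]; set D = diag(1, 1, 2, 1, 1) and form L = D - A. Since every row of L sums to 0, the all-ones vector is in the kernel and 0 is an eigenvalue. The 2 zero eigenvalues correspond to the 2 connected components. There are 2 zeros in the spectrum, matching the 2 components.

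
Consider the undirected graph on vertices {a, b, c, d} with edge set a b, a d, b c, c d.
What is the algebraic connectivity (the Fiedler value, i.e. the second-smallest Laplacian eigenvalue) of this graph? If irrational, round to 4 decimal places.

2

Each diagonal entry of L is the vertex degree and each off-diagonal entry is -1 where an edge is present, 0 otherwise; in the order [a, b, c, d] the diagonal is [2, 2, 2, 2]. The sorted Laplacian eigenvalues are [0, 2, 2, 4]; the algebraic connectivity is the second entry, 2. By the matrix-tree theorem the graph has (1/4) * product of the nonzero eigenvalues = 4 spanning trees. The largest eigenvalue, 4, is at most the vertex count 4.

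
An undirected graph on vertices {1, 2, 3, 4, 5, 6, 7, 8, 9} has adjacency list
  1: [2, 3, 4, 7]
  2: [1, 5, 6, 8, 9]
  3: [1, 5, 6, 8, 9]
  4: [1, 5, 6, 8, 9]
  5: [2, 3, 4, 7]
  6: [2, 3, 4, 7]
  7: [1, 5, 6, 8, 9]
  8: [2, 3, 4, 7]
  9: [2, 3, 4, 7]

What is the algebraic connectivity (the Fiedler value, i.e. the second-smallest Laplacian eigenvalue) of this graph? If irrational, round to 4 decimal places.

With the vertex order [1, 2, 3, 4, 5, 6, 7, 8, 9], the degrees are [4, 5, 5, 5, 4, 4, 5, 4, 4], giving D = diag(4, 5, 5, 5, 4, 4, 5, 4, 4) and L = D - A. The sorted Laplacian eigenvalues are [0, 4, 4, 4, 4, 5, 5, 5, 9]; the algebraic connectivity is the second entry, 4.

4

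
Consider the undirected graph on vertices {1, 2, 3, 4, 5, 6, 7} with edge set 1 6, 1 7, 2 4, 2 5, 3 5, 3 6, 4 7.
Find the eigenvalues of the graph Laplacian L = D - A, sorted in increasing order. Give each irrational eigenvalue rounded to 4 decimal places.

With the vertex order [1, 2, 3, 4, 5, 6, 7], the degrees are [2, 2, 2, 2, 2, 2, 2], giving D = diag(2, 2, 2, 2, 2, 2, 2) and L = D - A. Since every row of L sums to 0, the all-ones vector is in the kernel and 0 is an eigenvalue. The single zero eigenvalue shows the graph is connected. By the matrix-tree theorem the graph has (1/7) * product of the nonzero eigenvalues = 7 spanning trees.

[0, 0.7530, 0.7530, 2.4450, 2.4450, 3.8019, 3.8019]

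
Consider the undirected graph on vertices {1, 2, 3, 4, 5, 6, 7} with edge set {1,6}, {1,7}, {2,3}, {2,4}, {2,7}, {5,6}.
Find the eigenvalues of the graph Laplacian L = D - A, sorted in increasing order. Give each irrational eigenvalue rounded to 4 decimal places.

Reading degrees in the order [1, 2, 3, 4, 5, 6, 7] gives [2, 3, 1, 1, 1, 2, 2]; set D = diag(2, 3, 1, 1, 1, 2, 2) and form L = D - A. L is symmetric positive semidefinite, so every eigenvalue is real and nonnegative. The single zero eigenvalue shows the graph is connected. There is one zero in the spectrum, matching the 1 component.

[0, 0.2254, 1, 1, 2.1859, 3.3604, 4.2283]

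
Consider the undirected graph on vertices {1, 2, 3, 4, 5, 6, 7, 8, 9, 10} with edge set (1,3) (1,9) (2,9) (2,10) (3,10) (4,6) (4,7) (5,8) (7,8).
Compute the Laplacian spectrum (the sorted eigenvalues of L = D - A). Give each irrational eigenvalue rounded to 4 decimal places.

[0, 0, 0.3820, 1.3820, 1.3820, 1.3820, 2.6180, 3.6180, 3.6180, 3.6180]

Reading degrees in the order [1, 2, 3, 4, 5, 6, 7, 8, 9, 10] gives [2, 2, 2, 2, 1, 1, 2, 2, 2, 2]; set D = diag(2, 2, 2, 2, 1, 1, 2, 2, 2, 2) and form L = D - A. The multiplicity of 0 as a Laplacian eigenvalue equals the number of connected components. The 2 zero eigenvalues correspond to the 2 connected components. There are 2 zeros in the spectrum, matching the 2 components. The eigenvalues sum to 18, which equals trace(L) = 2|E|.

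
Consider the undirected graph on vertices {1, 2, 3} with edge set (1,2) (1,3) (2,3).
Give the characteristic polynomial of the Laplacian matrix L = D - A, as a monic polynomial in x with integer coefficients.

Each diagonal entry of L is the vertex degree and each off-diagonal entry is -1 where an edge is present, 0 otherwise; in the order [1, 2, 3] the diagonal is [2, 2, 2]. L has integer entries, so p(x) = det(xI - L) has integer coefficients. Expanding the determinant yields x^3 - 6x^2 + 9x. The coefficient of x^2 equals -trace(L) = -6, matching the sum of degrees. The eigenvalues sum to 6, which equals trace(L) = 2|E|.

x^3 - 6x^2 + 9x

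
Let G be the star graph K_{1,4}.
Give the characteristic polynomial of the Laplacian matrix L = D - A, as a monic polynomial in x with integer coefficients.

x^5 - 8x^4 + 18x^3 - 16x^2 + 5x

The graph has 5 vertices and degree multiset [4, 1, 1, 1, 1]; D is the diagonal matrix of degrees and L = D - A. The eigenvalues of L are [0, 1, 1, 1, 5]; the characteristic polynomial is the product of (x - lambda_i), which multiplies out to x^5 - 8x^4 + 18x^3 - 16x^2 + 5x. The constant term is 0 because L is singular (the all-ones vector lies in its kernel). The largest eigenvalue, 5, is at most the vertex count 5.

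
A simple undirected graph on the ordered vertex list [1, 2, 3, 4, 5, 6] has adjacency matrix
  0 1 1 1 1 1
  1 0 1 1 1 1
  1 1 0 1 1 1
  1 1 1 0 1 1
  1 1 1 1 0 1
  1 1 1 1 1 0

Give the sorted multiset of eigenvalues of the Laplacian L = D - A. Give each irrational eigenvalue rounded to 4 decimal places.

[0, 6, 6, 6, 6, 6]

Each diagonal entry of L is the vertex degree and each off-diagonal entry is -1 where an edge is present, 0 otherwise; in the order [1, 2, 3, 4, 5, 6] the diagonal is [5, 5, 5, 5, 5, 5]. Diagonalising L (or applying a numerical eigensolver to the 6x6 matrix) gives the spectrum above. The single zero eigenvalue shows the graph is connected. There is one zero in the spectrum, matching the 1 component.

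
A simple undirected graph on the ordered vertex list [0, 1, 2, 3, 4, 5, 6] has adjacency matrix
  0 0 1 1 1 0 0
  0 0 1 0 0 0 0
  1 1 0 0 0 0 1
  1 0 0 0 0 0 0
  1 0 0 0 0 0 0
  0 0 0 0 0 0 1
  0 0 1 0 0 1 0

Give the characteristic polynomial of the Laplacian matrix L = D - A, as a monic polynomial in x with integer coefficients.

x^7 - 12x^6 + 53x^5 - 108x^4 + 105x^3 - 46x^2 + 7x

With the vertex order [0, 1, 2, 3, 4, 5, 6], the degrees are [3, 1, 3, 1, 1, 1, 2], giving D = diag(3, 1, 3, 1, 1, 1, 2) and L = D - A. Computing det(xI - L) by cofactor expansion (or equivalently via sum-over-permutations) gives x^7 - 12x^6 + 53x^5 - 108x^4 + 105x^3 - 46x^2 + 7x. Since p(0) = det(-L) = 0, x divides p(x). There is one zero in the spectrum, matching the 1 component.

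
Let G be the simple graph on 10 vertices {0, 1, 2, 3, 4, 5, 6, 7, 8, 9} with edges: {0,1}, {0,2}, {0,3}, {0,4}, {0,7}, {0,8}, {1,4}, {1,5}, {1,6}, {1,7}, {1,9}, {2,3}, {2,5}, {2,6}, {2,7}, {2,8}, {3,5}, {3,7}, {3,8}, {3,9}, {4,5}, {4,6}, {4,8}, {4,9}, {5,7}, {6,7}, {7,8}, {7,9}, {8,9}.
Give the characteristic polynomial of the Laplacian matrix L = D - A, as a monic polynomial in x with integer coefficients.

x^10 - 58x^9 + 1480x^8 - 21802x^7 + 204279x^6 - 1262210x^5 + 5141781x^4 - 13312800x^3 + 19874479x^2 - 13031260x

With the vertex order [0, 1, 2, 3, 4, 5, 6, 7, 8, 9], the degrees are [6, 6, 6, 6, 6, 5, 4, 8, 6, 5], giving D = diag(6, 6, 6, 6, 6, 5, 4, 8, 6, 5) and L = D - A. L has integer entries, so p(x) = det(xI - L) has integer coefficients. Expanding the determinant yields x^10 - 58x^9 + 1480x^8 - 21802x^7 + 204279x^6 - 1262210x^5 + 5141781x^4 - 13312800x^3 + 19874479x^2 - 13031260x. Since p(0) = det(-L) = 0, x divides p(x). By the matrix-tree theorem the graph has (1/10) * product of the nonzero eigenvalues = 1303126 spanning trees.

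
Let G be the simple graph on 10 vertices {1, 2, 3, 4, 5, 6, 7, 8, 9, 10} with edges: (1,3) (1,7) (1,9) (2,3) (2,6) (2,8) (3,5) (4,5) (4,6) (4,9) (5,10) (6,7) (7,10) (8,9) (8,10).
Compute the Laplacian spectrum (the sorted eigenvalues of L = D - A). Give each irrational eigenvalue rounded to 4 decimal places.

[0, 2, 2, 2, 2, 2, 5, 5, 5, 5]

Reading degrees in the order [1, 2, 3, 4, 5, 6, 7, 8, 9, 10] gives [3, 3, 3, 3, 3, 3, 3, 3, 3, 3]; set D = diag(3, 3, 3, 3, 3, 3, 3, 3, 3, 3) and form L = D - A. Diagonalising L (or applying a numerical eigensolver to the 10x10 matrix) gives the spectrum above. The single zero eigenvalue shows the graph is connected. The eigenvalues sum to 30, which equals trace(L) = 2|E|.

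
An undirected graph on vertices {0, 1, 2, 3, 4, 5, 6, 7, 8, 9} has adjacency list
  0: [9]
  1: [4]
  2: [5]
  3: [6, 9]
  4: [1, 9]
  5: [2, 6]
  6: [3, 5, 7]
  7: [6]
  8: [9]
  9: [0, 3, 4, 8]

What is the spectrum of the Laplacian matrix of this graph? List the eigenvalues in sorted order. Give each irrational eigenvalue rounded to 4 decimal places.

[0, 0.1626, 0.5188, 0.6270, 1, 1.5072, 2.3111, 2.5027, 4.1701, 5.2005]

Reading degrees in the order [0, 1, 2, 3, 4, 5, 6, 7, 8, 9] gives [1, 1, 1, 2, 2, 2, 3, 1, 1, 4]; set D = diag(1, 1, 1, 2, 2, 2, 3, 1, 1, 4) and form L = D - A. Diagonalising L (or applying a numerical eigensolver to the 10x10 matrix) gives the spectrum above. The single zero eigenvalue shows the graph is connected. The eigenvalues sum to 18, which equals trace(L) = 2|E|. The largest eigenvalue, 5.2005, is at most the vertex count 10.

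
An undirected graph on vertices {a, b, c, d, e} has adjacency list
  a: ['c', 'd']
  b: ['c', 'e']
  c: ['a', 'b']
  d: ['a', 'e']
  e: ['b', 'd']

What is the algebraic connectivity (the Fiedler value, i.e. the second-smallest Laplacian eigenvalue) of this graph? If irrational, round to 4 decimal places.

Reading degrees in the order [a, b, c, d, e] gives [2, 2, 2, 2, 2]; set D = diag(2, 2, 2, 2, 2) and form L = D - A. The sorted Laplacian eigenvalues are [0, 1.3820, 1.3820, 3.6180, 3.6180]; the algebraic connectivity is the second entry, 1.3820.

1.3820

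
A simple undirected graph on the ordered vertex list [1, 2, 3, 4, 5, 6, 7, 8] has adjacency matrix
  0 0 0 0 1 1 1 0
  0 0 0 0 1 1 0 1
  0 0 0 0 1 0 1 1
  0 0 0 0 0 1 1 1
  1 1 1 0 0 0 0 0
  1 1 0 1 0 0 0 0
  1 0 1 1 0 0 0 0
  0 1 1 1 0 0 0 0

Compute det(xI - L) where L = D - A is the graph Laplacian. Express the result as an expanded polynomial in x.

With the vertex order [1, 2, 3, 4, 5, 6, 7, 8], the degrees are [3, 3, 3, 3, 3, 3, 3, 3], giving D = diag(3, 3, 3, 3, 3, 3, 3, 3) and L = D - A. Computing det(xI - L) by cofactor expansion (or equivalently via sum-over-permutations) gives x^8 - 24x^7 + 240x^6 - 1296x^5 + 4080x^4 - 7488x^3 + 7424x^2 - 3072x. The coefficient of x^7 equals -trace(L) = -24, matching the sum of degrees.

x^8 - 24x^7 + 240x^6 - 1296x^5 + 4080x^4 - 7488x^3 + 7424x^2 - 3072x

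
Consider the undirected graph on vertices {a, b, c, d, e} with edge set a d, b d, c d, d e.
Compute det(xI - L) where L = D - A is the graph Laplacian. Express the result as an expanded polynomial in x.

x^5 - 8x^4 + 18x^3 - 16x^2 + 5x

Each diagonal entry of L is the vertex degree and each off-diagonal entry is -1 where an edge is present, 0 otherwise; in the order [a, b, c, d, e] the diagonal is [1, 1, 1, 4, 1]. L has integer entries, so p(x) = det(xI - L) has integer coefficients. Expanding the determinant yields x^5 - 8x^4 + 18x^3 - 16x^2 + 5x. The constant term is 0 because L is singular (the all-ones vector lies in its kernel).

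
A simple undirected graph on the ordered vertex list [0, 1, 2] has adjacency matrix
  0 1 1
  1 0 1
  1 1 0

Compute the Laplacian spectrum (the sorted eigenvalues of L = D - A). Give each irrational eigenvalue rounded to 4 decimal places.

Reading degrees in the order [0, 1, 2] gives [2, 2, 2]; set D = diag(2, 2, 2) and form L = D - A. The multiplicity of 0 as a Laplacian eigenvalue equals the number of connected components. The single zero eigenvalue shows the graph is connected. There is one zero in the spectrum, matching the 1 component.

[0, 3, 3]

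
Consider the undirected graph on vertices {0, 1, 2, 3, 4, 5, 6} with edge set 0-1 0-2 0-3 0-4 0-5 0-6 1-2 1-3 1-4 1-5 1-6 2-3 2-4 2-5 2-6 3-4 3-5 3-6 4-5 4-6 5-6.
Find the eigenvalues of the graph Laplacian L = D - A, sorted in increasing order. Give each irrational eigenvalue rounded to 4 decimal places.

[0, 7, 7, 7, 7, 7, 7]

Each diagonal entry of L is the vertex degree and each off-diagonal entry is -1 where an edge is present, 0 otherwise; in the order [0, 1, 2, 3, 4, 5, 6] the diagonal is [6, 6, 6, 6, 6, 6, 6]. Diagonalising L (or applying a numerical eigensolver to the 7x7 matrix) gives the spectrum above.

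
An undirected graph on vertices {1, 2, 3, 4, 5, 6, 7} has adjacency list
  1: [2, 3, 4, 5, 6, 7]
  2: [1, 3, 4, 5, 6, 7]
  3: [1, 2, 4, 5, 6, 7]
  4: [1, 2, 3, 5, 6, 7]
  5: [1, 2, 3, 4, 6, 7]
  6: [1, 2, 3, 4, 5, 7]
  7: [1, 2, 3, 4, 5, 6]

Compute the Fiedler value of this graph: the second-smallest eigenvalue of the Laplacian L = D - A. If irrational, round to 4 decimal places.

7

Reading degrees in the order [1, 2, 3, 4, 5, 6, 7] gives [6, 6, 6, 6, 6, 6, 6]; set D = diag(6, 6, 6, 6, 6, 6, 6) and form L = D - A. The smallest Laplacian eigenvalue is always 0. The next one, lambda_2 = 7, measures how hard the graph is to disconnect: larger values mean better connectivity. The eigenvalues sum to 42, which equals trace(L) = 2|E|. By the matrix-tree theorem the graph has (1/7) * product of the nonzero eigenvalues = 16807 spanning trees.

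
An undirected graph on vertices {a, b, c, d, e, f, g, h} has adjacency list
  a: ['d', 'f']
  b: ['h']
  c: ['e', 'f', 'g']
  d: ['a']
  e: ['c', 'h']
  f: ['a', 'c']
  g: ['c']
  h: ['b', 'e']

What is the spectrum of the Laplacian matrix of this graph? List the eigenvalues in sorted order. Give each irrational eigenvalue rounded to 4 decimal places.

[0, 0.1981, 0.4915, 1.3204, 1.5550, 2.8258, 3.2470, 4.3623]

Each diagonal entry of L is the vertex degree and each off-diagonal entry is -1 where an edge is present, 0 otherwise; in the order [a, b, c, d, e, f, g, h] the diagonal is [2, 1, 3, 1, 2, 2, 1, 2]. Diagonalising L (or applying a numerical eigensolver to the 8x8 matrix) gives the spectrum above. The single zero eigenvalue shows the graph is connected. The eigenvalues sum to 14, which equals trace(L) = 2|E|.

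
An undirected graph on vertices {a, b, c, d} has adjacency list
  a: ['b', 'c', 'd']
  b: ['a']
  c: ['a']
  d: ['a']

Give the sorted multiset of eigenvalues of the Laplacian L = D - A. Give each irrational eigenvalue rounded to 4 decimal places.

Reading degrees in the order [a, b, c, d] gives [3, 1, 1, 1]; set D = diag(3, 1, 1, 1) and form L = D - A. Diagonalising L (or applying a numerical eigensolver to the 4x4 matrix) gives the spectrum above. The eigenvalues sum to 6, which equals trace(L) = 2|E|.

[0, 1, 1, 4]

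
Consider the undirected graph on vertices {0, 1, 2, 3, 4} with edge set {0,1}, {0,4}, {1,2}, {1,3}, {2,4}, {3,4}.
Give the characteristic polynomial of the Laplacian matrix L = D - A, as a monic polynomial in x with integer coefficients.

With the vertex order [0, 1, 2, 3, 4], the degrees are [2, 3, 2, 2, 3], giving D = diag(2, 3, 2, 2, 3) and L = D - A. Computing det(xI - L) by cofactor expansion (or equivalently via sum-over-permutations) gives x^5 - 12x^4 + 51x^3 - 92x^2 + 60x. Since p(0) = det(-L) = 0, x divides p(x). By the matrix-tree theorem the graph has (1/5) * product of the nonzero eigenvalues = 12 spanning trees.

x^5 - 12x^4 + 51x^3 - 92x^2 + 60x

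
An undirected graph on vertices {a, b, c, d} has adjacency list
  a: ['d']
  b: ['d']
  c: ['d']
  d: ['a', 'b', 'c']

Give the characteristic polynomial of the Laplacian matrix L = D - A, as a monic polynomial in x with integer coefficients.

Reading degrees in the order [a, b, c, d] gives [1, 1, 1, 3]; set D = diag(1, 1, 1, 3) and form L = D - A. Computing det(xI - L) by cofactor expansion (or equivalently via sum-over-permutations) gives x^4 - 6x^3 + 9x^2 - 4x. Since p(0) = det(-L) = 0, x divides p(x). There is one zero in the spectrum, matching the 1 component.

x^4 - 6x^3 + 9x^2 - 4x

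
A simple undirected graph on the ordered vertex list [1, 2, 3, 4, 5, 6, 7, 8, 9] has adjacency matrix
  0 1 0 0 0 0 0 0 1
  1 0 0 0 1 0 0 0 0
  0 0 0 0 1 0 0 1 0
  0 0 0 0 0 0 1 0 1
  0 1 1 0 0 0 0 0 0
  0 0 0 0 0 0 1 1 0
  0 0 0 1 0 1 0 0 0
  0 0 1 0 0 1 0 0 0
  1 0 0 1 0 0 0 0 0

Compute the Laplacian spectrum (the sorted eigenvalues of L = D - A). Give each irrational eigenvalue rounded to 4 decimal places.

Reading degrees in the order [1, 2, 3, 4, 5, 6, 7, 8, 9] gives [2, 2, 2, 2, 2, 2, 2, 2, 2]; set D = diag(2, 2, 2, 2, 2, 2, 2, 2, 2) and form L = D - A. The multiplicity of 0 as a Laplacian eigenvalue equals the number of connected components. The single zero eigenvalue shows the graph is connected. The eigenvalues sum to 18, which equals trace(L) = 2|E|. The largest eigenvalue, 3.8794, is at most the vertex count 9.

[0, 0.4679, 0.4679, 1.6527, 1.6527, 3, 3, 3.8794, 3.8794]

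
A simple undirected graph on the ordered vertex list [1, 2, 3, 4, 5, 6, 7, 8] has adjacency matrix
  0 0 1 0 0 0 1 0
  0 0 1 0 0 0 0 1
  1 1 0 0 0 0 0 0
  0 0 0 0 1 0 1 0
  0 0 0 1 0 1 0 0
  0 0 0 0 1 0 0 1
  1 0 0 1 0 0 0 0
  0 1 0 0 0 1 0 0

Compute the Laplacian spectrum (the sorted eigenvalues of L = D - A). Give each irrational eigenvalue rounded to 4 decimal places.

Reading degrees in the order [1, 2, 3, 4, 5, 6, 7, 8] gives [2, 2, 2, 2, 2, 2, 2, 2]; set D = diag(2, 2, 2, 2, 2, 2, 2, 2) and form L = D - A. Diagonalising L (or applying a numerical eigensolver to the 8x8 matrix) gives the spectrum above. By the matrix-tree theorem the graph has (1/8) * product of the nonzero eigenvalues = 8 spanning trees.

[0, 0.5858, 0.5858, 2, 2, 3.4142, 3.4142, 4]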